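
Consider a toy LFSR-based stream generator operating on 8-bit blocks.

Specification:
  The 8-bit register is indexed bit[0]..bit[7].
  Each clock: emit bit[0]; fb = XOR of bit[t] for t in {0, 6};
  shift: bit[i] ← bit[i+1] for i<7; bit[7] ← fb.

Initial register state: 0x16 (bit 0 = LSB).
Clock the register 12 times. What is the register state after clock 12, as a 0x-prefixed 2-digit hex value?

0xCA

reg_0 = 0x16
clock 1: out=0, reg = 0x0B
clock 2: out=1, reg = 0x85
clock 3: out=1, reg = 0xC2
clock 4: out=0, reg = 0xE1
clock 5: out=1, reg = 0x70
clock 6: out=0, reg = 0xB8
clock 7: out=0, reg = 0x5C
clock 8: out=0, reg = 0xAE
clock 9: out=0, reg = 0x57
clock 10: out=1, reg = 0x2B
clock 11: out=1, reg = 0x95
clock 12: out=1, reg = 0xCA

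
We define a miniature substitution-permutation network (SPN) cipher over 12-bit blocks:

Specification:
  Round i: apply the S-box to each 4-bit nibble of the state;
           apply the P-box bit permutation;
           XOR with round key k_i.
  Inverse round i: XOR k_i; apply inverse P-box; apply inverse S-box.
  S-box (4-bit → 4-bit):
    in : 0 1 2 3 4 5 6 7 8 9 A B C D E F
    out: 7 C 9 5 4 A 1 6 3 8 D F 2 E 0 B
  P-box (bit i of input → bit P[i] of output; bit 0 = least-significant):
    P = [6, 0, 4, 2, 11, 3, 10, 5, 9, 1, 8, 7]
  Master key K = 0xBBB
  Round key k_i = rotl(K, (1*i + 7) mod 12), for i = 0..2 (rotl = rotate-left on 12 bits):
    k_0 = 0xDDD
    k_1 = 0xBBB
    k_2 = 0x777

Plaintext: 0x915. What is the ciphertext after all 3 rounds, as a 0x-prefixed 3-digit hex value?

s_0 = plaintext = 0x915
s_1 = Round(s_0, k_0) = 0x978
s_2 = Round(s_1, k_1) = 0xF72
s_3 = Round(s_2, k_2) = 0x1B9

0x1B9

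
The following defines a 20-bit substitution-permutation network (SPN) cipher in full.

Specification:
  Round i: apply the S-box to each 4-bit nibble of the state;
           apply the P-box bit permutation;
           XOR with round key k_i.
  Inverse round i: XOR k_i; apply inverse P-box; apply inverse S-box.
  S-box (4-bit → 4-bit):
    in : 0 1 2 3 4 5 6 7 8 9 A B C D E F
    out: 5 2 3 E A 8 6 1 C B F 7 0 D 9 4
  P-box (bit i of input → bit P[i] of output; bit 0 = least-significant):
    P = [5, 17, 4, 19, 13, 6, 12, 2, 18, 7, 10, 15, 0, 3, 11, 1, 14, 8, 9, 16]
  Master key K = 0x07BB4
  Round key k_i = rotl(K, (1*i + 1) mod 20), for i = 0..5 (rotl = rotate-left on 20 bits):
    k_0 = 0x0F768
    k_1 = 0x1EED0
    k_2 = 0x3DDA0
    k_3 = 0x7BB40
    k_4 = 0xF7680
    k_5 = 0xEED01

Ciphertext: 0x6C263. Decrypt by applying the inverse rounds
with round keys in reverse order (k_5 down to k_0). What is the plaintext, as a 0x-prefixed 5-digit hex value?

s_0 = ciphertext = 0x6C263
s_1 = InvRound(s_0, k_5) = 0x68F2E
s_2 = InvRound(s_1, k_4) = 0x934DE
s_3 = InvRound(s_2, k_3) = 0x63A53
s_4 = InvRound(s_3, k_2) = 0xAEA20
s_5 = InvRound(s_4, k_1) = 0x5C61A
s_6 = InvRound(s_5, k_0) = 0x457B0

0x457B0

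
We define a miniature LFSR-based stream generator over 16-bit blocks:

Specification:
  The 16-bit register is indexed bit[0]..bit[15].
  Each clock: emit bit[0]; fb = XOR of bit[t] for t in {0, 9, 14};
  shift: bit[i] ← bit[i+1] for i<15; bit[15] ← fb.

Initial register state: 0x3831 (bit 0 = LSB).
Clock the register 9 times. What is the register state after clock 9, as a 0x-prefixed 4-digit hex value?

reg_0 = 0x3831
clock 1: out=1, reg = 0x9C18
clock 2: out=0, reg = 0x4E0C
clock 3: out=0, reg = 0x2706
clock 4: out=0, reg = 0x9383
clock 5: out=1, reg = 0x49C1
clock 6: out=1, reg = 0x24E0
clock 7: out=0, reg = 0x1270
clock 8: out=0, reg = 0x8938
clock 9: out=0, reg = 0x449C

0x449C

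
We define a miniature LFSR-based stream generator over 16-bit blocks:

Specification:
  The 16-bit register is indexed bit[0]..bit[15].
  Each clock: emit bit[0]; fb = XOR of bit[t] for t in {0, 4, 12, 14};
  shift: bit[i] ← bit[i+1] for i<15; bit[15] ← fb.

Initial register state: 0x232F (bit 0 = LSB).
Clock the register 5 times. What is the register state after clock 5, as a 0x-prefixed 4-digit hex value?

0x1919

reg_0 = 0x232F
clock 1: out=1, reg = 0x9197
clock 2: out=1, reg = 0xC8CB
clock 3: out=1, reg = 0x6465
clock 4: out=1, reg = 0x3232
clock 5: out=0, reg = 0x1919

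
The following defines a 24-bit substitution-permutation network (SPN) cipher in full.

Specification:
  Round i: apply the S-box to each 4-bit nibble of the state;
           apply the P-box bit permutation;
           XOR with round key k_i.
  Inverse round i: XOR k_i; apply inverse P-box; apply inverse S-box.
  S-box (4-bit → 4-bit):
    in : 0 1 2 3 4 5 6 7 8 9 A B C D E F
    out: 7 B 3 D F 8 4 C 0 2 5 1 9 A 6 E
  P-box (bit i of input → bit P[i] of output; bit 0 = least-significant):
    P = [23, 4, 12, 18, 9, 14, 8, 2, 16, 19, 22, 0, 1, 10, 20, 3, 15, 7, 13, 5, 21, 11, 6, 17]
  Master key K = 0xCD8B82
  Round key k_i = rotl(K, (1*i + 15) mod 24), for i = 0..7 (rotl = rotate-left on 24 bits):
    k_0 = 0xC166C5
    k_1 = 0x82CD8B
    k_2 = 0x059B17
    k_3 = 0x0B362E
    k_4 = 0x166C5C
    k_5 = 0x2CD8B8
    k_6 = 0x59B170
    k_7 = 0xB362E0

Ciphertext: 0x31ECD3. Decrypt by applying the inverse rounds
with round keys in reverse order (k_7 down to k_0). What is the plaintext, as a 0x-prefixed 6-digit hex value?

0xB39C72

s_0 = ciphertext = 0x31ECD3
s_1 = InvRound(s_0, k_7) = 0xDC25B2
s_2 = InvRound(s_1, k_6) = 0x622B83
s_3 = InvRound(s_2, k_5) = 0x53CF0F
s_4 = InvRound(s_3, k_4) = 0x6AB3AD
s_5 = InvRound(s_4, k_3) = 0xB22368
s_6 = InvRound(s_5, k_2) = 0x433C54
s_7 = InvRound(s_6, k_1) = 0x60C3F0
s_8 = InvRound(s_7, k_0) = 0xB39C72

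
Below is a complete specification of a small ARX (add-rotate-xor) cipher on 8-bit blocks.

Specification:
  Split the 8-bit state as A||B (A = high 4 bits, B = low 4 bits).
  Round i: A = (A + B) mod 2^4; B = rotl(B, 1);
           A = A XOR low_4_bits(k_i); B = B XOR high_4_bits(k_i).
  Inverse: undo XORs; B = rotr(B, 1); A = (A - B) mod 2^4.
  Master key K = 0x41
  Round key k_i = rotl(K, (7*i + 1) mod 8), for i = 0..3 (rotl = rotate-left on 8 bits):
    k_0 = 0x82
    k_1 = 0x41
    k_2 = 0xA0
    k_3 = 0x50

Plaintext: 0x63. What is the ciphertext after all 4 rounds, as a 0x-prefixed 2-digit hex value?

0xA6

s_0 = plaintext = 0x63
s_1 = Round(s_0, k_0) = 0xBE
s_2 = Round(s_1, k_1) = 0x89
s_3 = Round(s_2, k_2) = 0x19
s_4 = Round(s_3, k_3) = 0xA6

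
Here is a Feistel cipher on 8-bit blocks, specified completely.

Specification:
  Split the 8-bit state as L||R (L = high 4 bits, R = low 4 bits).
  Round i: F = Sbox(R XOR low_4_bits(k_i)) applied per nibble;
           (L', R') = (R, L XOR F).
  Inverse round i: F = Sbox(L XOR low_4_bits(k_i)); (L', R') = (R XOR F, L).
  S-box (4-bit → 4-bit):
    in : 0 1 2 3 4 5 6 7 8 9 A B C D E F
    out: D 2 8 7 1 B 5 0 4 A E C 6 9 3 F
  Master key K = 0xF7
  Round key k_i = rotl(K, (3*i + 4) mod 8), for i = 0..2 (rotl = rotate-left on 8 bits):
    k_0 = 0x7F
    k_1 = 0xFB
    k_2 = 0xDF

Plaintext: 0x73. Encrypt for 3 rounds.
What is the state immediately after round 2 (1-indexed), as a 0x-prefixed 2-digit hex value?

s_0 = plaintext = 0x73
s_1 = Round(s_0, k_0) = 0x31
s_2 = Round(s_1, k_1) = 0x1D
s_3 = Round(s_2, k_2) = 0xD9

0x1D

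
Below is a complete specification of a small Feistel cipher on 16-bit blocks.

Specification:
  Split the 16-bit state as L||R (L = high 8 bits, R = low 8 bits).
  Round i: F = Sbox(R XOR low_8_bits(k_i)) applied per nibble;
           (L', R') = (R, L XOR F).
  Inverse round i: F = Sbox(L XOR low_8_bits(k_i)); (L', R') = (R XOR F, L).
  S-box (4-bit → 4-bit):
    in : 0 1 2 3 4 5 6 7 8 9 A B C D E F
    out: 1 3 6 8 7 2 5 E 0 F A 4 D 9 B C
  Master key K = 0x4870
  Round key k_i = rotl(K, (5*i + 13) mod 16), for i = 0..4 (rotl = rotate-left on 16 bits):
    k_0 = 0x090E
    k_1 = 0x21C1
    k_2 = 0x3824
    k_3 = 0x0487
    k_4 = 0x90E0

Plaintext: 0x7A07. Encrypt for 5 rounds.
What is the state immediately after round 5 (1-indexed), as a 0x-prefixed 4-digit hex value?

0x12A4

s_0 = plaintext = 0x7A07
s_1 = Round(s_0, k_0) = 0x0765
s_2 = Round(s_1, k_1) = 0x65A0
s_3 = Round(s_2, k_2) = 0xA062
s_4 = Round(s_3, k_3) = 0x6212
s_5 = Round(s_4, k_4) = 0x12A4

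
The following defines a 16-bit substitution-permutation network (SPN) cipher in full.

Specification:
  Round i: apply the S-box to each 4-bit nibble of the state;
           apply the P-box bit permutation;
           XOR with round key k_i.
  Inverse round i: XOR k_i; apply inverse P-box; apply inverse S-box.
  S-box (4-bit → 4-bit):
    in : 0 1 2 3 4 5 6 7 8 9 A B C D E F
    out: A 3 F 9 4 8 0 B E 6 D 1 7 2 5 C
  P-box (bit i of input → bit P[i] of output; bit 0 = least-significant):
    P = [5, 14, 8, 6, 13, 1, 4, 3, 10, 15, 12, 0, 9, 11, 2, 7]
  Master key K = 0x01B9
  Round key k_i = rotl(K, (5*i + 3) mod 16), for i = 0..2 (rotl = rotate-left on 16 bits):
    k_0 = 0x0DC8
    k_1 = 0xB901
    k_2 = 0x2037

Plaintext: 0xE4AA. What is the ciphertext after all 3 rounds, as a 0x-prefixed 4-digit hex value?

s_0 = plaintext = 0xE4AA
s_1 = Round(s_0, k_0) = 0x3EB4
s_2 = Round(s_1, k_1) = 0x8E81
s_3 = Round(s_2, k_2) = 0x7C89

0x7C89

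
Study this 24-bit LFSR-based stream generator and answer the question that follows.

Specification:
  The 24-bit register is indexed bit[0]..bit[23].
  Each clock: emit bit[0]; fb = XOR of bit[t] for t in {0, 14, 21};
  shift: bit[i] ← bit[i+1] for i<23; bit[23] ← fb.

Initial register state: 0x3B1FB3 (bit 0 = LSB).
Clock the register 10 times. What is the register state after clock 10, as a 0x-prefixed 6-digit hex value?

0x8B8EC7

reg_0 = 0x3B1FB3
clock 1: out=1, reg = 0x1D8FD9
clock 2: out=1, reg = 0x8EC7EC
clock 3: out=0, reg = 0xC763F6
clock 4: out=0, reg = 0xE3B1FB
clock 5: out=1, reg = 0x71D8FD
clock 6: out=1, reg = 0xB8EC7E
clock 7: out=0, reg = 0x5C763F
clock 8: out=1, reg = 0x2E3B1F
clock 9: out=1, reg = 0x171D8F
clock 10: out=1, reg = 0x8B8EC7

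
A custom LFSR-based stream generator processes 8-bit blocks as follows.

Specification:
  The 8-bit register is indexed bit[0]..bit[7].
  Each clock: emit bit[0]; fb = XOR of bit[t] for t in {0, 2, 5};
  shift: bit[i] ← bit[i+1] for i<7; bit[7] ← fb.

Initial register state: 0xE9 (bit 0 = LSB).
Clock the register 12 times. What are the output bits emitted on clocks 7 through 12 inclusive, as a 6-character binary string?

110010

reg_0 = 0xE9
clock 1: out=1, reg = 0x74
clock 2: out=0, reg = 0x3A
clock 3: out=0, reg = 0x9D
clock 4: out=1, reg = 0x4E
clock 5: out=0, reg = 0xA7
clock 6: out=1, reg = 0xD3
clock 7: out=1, reg = 0xE9
clock 8: out=1, reg = 0x74
clock 9: out=0, reg = 0x3A
clock 10: out=0, reg = 0x9D
clock 11: out=1, reg = 0x4E
clock 12: out=0, reg = 0xA7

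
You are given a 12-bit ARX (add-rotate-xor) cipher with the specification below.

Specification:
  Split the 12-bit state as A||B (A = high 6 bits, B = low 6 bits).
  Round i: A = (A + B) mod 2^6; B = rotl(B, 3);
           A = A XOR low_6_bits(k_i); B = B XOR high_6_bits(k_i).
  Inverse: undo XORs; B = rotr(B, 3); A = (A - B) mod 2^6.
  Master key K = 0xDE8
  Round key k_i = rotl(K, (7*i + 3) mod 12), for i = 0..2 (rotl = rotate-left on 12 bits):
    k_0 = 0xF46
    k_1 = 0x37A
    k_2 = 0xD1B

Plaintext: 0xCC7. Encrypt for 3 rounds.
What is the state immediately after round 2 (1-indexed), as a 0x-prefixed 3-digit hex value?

s_0 = plaintext = 0xCC7
s_1 = Round(s_0, k_0) = 0xF05
s_2 = Round(s_1, k_1) = 0xEE5
s_3 = Round(s_2, k_2) = 0xED8

0xEE5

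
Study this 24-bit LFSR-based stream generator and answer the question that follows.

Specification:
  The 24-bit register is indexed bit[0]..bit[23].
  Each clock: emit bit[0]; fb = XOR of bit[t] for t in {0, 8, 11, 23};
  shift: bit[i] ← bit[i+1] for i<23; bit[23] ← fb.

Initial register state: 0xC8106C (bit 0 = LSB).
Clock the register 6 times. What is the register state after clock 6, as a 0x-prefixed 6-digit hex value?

0x572041

reg_0 = 0xC8106C
clock 1: out=0, reg = 0xE40836
clock 2: out=0, reg = 0x72041B
clock 3: out=1, reg = 0xB9020D
clock 4: out=1, reg = 0x5C8106
clock 5: out=0, reg = 0xAE4083
clock 6: out=1, reg = 0x572041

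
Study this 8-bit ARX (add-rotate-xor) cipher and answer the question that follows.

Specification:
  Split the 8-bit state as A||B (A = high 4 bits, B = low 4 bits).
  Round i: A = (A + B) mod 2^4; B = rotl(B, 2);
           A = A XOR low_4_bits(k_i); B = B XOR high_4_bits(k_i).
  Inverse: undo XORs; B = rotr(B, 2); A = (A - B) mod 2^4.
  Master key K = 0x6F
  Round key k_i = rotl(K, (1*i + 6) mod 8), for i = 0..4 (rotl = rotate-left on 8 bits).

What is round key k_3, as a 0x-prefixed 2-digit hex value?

K = 0x6F
k_0 = rotl(K, (1*0+6) mod 8) = rotl(K, 6) = 0xDB
k_1 = rotl(K, (1*1+6) mod 8) = rotl(K, 7) = 0xB7
k_2 = rotl(K, (1*2+6) mod 8) = rotl(K, 0) = 0x6F
k_3 = rotl(K, (1*3+6) mod 8) = rotl(K, 1) = 0xDE

0xDE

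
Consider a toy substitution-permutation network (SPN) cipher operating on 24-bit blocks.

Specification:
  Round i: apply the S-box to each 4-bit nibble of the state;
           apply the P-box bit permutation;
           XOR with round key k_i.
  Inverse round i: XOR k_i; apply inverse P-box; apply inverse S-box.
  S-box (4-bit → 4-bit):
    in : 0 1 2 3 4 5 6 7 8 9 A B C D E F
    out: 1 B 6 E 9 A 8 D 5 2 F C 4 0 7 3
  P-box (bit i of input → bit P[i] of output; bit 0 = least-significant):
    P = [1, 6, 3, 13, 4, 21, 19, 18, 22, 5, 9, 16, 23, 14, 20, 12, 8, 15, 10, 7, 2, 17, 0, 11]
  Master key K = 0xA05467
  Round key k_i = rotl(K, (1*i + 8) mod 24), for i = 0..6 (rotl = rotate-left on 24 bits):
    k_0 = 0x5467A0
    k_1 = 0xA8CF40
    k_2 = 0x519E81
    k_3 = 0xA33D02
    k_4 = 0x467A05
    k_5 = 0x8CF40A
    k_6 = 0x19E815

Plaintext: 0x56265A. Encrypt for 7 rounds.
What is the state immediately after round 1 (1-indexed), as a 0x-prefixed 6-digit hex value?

s_0 = plaintext = 0x56265A
s_1 = Round(s_0, k_0) = 0x630F6A
s_2 = Round(s_1, k_1) = 0x6C63AA
s_3 = Round(s_2, k_2) = 0x7CA0FB
s_4 = Round(s_3, k_3) = 0x53411F
s_5 = Round(s_4, k_4) = 0xA1E6F7
s_6 = Round(s_5, k_5) = 0x3F1D95
s_7 = Round(s_6, k_6) = 0xBB1154

0x630F6A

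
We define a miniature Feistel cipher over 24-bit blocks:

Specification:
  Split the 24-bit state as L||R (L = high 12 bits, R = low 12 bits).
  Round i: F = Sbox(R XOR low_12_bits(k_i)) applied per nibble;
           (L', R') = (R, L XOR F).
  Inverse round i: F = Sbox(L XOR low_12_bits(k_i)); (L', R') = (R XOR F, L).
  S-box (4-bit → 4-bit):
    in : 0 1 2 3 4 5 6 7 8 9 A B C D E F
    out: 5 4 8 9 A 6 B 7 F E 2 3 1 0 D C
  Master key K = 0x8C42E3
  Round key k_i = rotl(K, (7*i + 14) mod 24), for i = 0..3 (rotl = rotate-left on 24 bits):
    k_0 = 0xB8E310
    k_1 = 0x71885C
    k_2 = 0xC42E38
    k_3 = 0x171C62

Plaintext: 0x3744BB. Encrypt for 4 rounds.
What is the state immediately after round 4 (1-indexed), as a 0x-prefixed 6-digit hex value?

s_0 = plaintext = 0x3744BB
s_1 = Round(s_0, k_0) = 0x4BB457
s_2 = Round(s_1, k_1) = 0x4575E8
s_3 = Round(s_2, k_2) = 0x5E8752
s_4 = Round(s_3, k_3) = 0x75267D

0x75267D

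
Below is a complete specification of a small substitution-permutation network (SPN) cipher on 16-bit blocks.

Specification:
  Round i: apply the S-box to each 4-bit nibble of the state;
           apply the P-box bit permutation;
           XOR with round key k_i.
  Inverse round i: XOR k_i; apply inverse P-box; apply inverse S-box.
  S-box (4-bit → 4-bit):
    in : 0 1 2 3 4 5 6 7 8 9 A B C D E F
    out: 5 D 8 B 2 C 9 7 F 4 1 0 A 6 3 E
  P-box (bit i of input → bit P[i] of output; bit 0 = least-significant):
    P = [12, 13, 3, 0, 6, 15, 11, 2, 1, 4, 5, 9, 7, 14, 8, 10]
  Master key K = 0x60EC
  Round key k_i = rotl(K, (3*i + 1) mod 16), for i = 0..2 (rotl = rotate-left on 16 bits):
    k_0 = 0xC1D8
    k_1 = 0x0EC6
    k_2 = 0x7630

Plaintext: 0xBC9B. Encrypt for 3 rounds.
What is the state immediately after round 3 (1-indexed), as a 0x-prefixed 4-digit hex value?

s_0 = plaintext = 0xBC9B
s_1 = Round(s_0, k_0) = 0xCBC8
s_2 = Round(s_1, k_1) = 0xFACB
s_3 = Round(s_2, k_2) = 0xB336

0xB336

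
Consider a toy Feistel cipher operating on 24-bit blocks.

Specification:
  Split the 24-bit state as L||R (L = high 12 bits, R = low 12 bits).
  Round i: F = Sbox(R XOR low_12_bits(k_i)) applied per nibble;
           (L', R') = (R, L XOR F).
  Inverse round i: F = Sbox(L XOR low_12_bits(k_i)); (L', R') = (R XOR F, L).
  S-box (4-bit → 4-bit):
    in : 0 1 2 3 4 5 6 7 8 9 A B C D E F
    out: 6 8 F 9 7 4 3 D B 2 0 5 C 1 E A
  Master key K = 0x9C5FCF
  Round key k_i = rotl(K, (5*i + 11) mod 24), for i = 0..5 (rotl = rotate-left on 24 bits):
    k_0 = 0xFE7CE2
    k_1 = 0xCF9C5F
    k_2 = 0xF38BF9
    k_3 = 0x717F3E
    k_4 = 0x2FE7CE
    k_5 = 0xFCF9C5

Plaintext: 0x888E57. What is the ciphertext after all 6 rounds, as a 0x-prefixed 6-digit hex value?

s_0 = plaintext = 0x888E57
s_1 = Round(s_0, k_0) = 0xE577DC
s_2 = Round(s_1, k_1) = 0x7DCBEE
s_3 = Round(s_2, k_2) = 0xBEE151
s_4 = Round(s_3, k_3) = 0x1515D4
s_5 = Round(s_4, k_4) = 0x5D4ED1
s_6 = Round(s_5, k_5) = 0xED1853

0xED1853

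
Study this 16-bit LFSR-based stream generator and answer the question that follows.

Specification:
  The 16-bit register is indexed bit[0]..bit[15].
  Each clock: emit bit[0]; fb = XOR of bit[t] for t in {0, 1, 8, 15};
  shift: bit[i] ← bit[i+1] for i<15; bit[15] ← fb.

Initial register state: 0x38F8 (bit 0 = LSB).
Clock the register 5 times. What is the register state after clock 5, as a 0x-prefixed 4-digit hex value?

reg_0 = 0x38F8
clock 1: out=0, reg = 0x1C7C
clock 2: out=0, reg = 0x0E3E
clock 3: out=0, reg = 0x871F
clock 4: out=1, reg = 0x438F
clock 5: out=1, reg = 0xA1C7

0xA1C7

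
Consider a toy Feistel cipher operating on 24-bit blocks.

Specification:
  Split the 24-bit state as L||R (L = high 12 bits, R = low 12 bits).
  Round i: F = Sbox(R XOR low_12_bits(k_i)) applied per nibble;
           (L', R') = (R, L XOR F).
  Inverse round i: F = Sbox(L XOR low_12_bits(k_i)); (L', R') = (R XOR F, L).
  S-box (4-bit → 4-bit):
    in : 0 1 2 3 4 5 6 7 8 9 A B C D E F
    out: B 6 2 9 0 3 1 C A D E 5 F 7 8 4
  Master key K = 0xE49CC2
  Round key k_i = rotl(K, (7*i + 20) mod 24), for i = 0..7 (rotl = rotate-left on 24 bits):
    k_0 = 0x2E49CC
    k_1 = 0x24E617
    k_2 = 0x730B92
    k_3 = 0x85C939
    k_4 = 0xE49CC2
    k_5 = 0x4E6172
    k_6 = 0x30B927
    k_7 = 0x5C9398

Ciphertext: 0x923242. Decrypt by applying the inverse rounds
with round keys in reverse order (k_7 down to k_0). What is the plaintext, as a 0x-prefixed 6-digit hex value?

s_0 = ciphertext = 0x923242
s_1 = InvRound(s_0, k_7) = 0xC17923
s_2 = InvRound(s_1, k_6) = 0xAB8C17
s_3 = InvRound(s_2, k_5) = 0x9E9AB8
s_4 = InvRound(s_3, k_4) = 0x99D9E9
s_5 = InvRound(s_4, k_3) = 0x20999D
s_6 = InvRound(s_5, k_2) = 0x448209
s_7 = InvRound(s_6, k_1) = 0x03D448
s_8 = InvRound(s_7, k_0) = 0x90E03D

0x90E03D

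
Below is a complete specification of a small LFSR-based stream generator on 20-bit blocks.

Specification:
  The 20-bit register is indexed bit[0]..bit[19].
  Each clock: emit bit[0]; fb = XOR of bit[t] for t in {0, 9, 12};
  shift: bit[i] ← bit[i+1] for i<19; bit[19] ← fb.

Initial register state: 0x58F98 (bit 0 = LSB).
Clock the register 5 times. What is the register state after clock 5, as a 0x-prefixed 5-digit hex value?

reg_0 = 0x58F98
clock 1: out=0, reg = 0xAC7CC
clock 2: out=0, reg = 0xD63E6
clock 3: out=0, reg = 0xEB1F3
clock 4: out=1, reg = 0x758F9
clock 5: out=1, reg = 0x3AC7C

0x3AC7C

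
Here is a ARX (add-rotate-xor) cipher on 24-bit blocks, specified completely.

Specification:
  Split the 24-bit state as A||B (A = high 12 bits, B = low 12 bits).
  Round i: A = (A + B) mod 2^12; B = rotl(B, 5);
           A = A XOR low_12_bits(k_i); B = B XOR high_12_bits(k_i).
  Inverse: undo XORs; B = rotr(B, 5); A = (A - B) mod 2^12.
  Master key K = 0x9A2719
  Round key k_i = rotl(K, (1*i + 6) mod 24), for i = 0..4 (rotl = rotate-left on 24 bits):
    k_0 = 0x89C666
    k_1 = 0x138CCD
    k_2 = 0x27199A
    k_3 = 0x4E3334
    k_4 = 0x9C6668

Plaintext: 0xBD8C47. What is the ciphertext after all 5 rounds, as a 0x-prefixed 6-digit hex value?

0x459CF5

s_0 = plaintext = 0xBD8C47
s_1 = Round(s_0, k_0) = 0xE79064
s_2 = Round(s_1, k_1) = 0x210DB8
s_3 = Round(s_2, k_2) = 0x65256A
s_4 = Round(s_3, k_3) = 0x8889A9
s_5 = Round(s_4, k_4) = 0x459CF5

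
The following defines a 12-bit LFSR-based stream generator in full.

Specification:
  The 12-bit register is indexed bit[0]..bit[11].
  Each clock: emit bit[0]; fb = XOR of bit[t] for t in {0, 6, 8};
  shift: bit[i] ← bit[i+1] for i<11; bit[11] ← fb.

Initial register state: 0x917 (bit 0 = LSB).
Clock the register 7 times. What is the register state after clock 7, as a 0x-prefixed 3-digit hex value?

0x352

reg_0 = 0x917
clock 1: out=1, reg = 0x48B
clock 2: out=1, reg = 0xA45
clock 3: out=1, reg = 0x522
clock 4: out=0, reg = 0xA91
clock 5: out=1, reg = 0xD48
clock 6: out=0, reg = 0x6A4
clock 7: out=0, reg = 0x352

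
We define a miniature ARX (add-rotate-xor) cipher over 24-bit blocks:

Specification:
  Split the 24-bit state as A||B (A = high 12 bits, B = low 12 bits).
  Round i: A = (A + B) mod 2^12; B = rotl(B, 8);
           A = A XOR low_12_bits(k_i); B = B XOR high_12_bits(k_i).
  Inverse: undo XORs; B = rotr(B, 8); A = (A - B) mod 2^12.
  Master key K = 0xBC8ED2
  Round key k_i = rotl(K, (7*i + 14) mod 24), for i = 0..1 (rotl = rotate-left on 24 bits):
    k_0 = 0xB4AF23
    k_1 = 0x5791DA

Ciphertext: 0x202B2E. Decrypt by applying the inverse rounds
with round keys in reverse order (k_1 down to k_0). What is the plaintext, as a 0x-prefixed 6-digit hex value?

0xE2B34E

s_0 = ciphertext = 0x202B2E
s_1 = InvRound(s_0, k_1) = 0xE5A57E
s_2 = InvRound(s_1, k_0) = 0xE2B34E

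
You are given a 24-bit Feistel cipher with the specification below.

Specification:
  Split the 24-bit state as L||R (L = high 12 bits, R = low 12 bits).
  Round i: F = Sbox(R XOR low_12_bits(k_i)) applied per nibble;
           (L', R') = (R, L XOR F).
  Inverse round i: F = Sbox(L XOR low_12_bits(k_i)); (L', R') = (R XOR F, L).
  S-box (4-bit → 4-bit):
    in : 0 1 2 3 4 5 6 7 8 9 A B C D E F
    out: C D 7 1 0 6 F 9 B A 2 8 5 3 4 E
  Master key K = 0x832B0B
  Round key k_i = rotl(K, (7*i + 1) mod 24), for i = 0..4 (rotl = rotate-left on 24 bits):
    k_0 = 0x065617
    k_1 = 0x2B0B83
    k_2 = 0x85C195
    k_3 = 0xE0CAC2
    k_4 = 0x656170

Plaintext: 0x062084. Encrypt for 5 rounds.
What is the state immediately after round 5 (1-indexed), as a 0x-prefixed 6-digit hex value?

0xBBF04E

s_0 = plaintext = 0x062084
s_1 = Round(s_0, k_0) = 0x084FC3
s_2 = Round(s_1, k_1) = 0xFC3088
s_3 = Round(s_2, k_2) = 0x088210
s_4 = Round(s_3, k_3) = 0x210BBF
s_5 = Round(s_4, k_4) = 0xBBF04E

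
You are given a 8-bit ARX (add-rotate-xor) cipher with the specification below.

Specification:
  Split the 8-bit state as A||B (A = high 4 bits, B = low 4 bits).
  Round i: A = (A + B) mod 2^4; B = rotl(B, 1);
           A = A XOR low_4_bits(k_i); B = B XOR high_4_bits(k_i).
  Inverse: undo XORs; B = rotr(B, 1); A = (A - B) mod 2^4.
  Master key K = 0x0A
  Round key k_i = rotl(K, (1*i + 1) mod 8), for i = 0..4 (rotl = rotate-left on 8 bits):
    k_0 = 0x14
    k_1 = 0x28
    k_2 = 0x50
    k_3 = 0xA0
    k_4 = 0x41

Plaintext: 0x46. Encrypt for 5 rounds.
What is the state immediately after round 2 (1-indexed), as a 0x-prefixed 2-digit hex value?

0x39

s_0 = plaintext = 0x46
s_1 = Round(s_0, k_0) = 0xED
s_2 = Round(s_1, k_1) = 0x39
s_3 = Round(s_2, k_2) = 0xC6
s_4 = Round(s_3, k_3) = 0x26
s_5 = Round(s_4, k_4) = 0x98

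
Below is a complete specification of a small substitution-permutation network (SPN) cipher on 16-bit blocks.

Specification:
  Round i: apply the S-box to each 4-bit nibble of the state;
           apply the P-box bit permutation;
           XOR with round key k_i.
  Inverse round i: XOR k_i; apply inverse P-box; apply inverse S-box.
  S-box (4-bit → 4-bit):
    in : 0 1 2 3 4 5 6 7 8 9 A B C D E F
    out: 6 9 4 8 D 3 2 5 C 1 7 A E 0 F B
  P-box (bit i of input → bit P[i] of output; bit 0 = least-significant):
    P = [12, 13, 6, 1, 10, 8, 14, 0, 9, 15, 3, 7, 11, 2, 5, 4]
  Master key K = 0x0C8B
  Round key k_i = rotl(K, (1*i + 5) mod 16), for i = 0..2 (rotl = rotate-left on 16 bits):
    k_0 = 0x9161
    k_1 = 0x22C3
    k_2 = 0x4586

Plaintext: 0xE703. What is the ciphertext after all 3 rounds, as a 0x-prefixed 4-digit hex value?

s_0 = plaintext = 0xE703
s_1 = Round(s_0, k_0) = 0xDA5F
s_2 = Round(s_1, k_1) = 0x95C9
s_3 = Round(s_2, k_2) = 0x9E87

0x9E87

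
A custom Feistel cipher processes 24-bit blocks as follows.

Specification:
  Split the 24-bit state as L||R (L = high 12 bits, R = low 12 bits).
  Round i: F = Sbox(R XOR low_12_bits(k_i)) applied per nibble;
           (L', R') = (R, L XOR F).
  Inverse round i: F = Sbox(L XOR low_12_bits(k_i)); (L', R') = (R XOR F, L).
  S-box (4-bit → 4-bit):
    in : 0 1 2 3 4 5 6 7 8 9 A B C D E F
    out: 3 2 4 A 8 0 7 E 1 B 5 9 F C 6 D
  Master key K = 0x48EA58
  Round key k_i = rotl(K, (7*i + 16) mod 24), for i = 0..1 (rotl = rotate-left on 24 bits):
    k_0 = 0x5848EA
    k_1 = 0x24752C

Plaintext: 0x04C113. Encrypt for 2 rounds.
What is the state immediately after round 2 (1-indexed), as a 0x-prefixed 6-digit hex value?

s_0 = plaintext = 0x04C113
s_1 = Round(s_0, k_0) = 0x113B97
s_2 = Round(s_1, k_1) = 0xB9778A

0xB9778A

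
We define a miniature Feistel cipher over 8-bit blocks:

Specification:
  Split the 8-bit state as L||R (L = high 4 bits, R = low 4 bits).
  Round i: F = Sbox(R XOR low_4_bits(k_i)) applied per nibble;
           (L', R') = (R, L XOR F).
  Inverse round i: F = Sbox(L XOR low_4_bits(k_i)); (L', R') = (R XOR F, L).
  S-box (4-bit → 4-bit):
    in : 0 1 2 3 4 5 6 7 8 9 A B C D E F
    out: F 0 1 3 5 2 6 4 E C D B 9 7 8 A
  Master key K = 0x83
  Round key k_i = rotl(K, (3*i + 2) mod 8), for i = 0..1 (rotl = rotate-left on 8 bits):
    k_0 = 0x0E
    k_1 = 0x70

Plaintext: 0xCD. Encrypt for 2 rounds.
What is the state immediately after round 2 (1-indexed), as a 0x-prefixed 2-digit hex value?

0xF7

s_0 = plaintext = 0xCD
s_1 = Round(s_0, k_0) = 0xDF
s_2 = Round(s_1, k_1) = 0xF7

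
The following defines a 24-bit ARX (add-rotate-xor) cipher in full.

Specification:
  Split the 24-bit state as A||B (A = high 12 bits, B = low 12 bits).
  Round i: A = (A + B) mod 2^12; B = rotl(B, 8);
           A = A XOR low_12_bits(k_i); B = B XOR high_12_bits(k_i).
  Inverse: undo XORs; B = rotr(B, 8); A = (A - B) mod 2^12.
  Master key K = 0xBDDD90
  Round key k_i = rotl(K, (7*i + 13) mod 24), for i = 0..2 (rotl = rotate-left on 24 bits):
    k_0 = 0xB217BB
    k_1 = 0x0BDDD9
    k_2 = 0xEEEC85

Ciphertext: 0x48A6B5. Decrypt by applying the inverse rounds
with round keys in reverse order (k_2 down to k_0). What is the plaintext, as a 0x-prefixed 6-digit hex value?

0x13774B

s_0 = ciphertext = 0x48A6B5
s_1 = InvRound(s_0, k_2) = 0x2575B8
s_2 = InvRound(s_1, k_1) = 0xF39055
s_3 = InvRound(s_2, k_0) = 0x13774B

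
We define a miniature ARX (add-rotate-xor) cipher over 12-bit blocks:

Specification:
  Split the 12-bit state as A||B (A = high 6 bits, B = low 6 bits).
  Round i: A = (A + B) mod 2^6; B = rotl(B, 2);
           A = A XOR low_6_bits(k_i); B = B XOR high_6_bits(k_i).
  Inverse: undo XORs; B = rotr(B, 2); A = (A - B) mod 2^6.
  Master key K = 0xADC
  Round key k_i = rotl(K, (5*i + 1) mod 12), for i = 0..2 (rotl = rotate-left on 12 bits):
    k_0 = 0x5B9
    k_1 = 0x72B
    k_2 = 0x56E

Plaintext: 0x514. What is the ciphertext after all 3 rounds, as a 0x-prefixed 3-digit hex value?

0x755

s_0 = plaintext = 0x514
s_1 = Round(s_0, k_0) = 0x447
s_2 = Round(s_1, k_1) = 0xCC0
s_3 = Round(s_2, k_2) = 0x755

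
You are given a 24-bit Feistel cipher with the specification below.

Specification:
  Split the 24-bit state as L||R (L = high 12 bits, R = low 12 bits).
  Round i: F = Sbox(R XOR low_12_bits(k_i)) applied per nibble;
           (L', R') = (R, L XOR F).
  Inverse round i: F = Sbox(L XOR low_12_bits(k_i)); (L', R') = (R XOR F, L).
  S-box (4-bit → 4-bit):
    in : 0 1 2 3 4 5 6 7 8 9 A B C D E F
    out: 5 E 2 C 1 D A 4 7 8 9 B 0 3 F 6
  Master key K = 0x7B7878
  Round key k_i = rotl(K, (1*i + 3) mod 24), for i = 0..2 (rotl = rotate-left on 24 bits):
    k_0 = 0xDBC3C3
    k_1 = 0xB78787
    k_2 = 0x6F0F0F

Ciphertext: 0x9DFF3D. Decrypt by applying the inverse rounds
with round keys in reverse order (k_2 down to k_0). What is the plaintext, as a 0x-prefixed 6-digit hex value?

s_0 = ciphertext = 0x9DFF3D
s_1 = InvRound(s_0, k_2) = 0x5089DF
s_2 = InvRound(s_1, k_1) = 0xBA9508
s_3 = InvRound(s_2, k_0) = 0x2A1BA9

0x2A1BA9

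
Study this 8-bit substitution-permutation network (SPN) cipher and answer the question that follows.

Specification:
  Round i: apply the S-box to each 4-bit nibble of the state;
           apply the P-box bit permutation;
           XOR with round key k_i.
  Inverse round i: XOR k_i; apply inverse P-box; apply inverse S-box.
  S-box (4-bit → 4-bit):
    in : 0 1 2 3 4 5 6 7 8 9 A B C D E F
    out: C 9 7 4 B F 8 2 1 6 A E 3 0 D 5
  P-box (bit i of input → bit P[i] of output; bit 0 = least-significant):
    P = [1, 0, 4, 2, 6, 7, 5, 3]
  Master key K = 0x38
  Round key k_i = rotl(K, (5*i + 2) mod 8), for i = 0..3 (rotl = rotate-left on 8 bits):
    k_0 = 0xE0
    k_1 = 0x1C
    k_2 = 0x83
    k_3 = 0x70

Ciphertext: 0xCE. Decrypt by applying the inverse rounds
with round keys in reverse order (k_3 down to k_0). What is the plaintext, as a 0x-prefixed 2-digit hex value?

0x3B

s_0 = ciphertext = 0xCE
s_1 = InvRound(s_0, k_3) = 0xBE
s_2 = InvRound(s_1, k_2) = 0x0B
s_3 = InvRound(s_2, k_1) = 0xD5
s_4 = InvRound(s_3, k_0) = 0x3B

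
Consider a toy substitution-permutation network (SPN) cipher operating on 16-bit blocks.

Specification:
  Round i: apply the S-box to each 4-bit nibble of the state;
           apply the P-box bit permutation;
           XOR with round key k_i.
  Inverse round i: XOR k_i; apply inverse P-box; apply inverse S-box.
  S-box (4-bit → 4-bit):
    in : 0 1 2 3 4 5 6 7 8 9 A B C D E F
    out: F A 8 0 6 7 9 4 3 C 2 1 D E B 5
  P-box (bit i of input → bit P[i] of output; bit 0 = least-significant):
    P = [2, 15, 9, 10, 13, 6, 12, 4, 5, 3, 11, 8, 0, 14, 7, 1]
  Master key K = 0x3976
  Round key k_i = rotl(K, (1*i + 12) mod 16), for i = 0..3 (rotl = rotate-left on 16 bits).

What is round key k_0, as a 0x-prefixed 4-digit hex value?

K = 0x3976
k_0 = rotl(K, (1*0+12) mod 16) = rotl(K, 12) = 0x6397

0x6397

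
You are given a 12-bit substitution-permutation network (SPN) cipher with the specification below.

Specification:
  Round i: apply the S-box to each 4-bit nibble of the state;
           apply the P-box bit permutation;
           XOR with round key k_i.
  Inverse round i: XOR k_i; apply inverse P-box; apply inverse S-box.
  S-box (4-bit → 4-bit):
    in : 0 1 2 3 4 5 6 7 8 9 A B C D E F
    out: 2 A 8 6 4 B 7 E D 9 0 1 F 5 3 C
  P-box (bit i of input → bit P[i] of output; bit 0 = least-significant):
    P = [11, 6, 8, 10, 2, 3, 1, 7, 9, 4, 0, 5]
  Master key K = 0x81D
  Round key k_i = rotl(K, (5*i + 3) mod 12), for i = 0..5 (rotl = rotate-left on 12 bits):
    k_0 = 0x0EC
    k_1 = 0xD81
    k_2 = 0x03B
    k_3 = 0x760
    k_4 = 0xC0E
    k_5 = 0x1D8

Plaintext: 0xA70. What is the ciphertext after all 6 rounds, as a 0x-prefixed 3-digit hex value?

0x935

s_0 = plaintext = 0xA70
s_1 = Round(s_0, k_0) = 0x026
s_2 = Round(s_1, k_1) = 0x451
s_3 = Round(s_2, k_2) = 0x4F6
s_4 = Round(s_3, k_3) = 0xEA3
s_5 = Round(s_4, k_4) = 0xF5E
s_6 = Round(s_5, k_5) = 0x935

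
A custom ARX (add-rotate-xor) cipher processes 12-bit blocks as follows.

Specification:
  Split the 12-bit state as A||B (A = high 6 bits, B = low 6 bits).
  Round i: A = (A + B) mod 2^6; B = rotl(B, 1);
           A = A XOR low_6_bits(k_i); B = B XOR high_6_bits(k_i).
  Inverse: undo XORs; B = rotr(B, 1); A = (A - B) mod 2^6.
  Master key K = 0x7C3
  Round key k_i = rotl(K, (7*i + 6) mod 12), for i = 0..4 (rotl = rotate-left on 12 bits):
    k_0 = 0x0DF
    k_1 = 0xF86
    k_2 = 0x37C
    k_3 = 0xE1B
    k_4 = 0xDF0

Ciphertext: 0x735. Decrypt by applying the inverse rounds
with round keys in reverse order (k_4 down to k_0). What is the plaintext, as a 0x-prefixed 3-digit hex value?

0x300

s_0 = ciphertext = 0x735
s_1 = InvRound(s_0, k_4) = 0xAC1
s_2 = InvRound(s_1, k_3) = 0xD3C
s_3 = InvRound(s_2, k_2) = 0x438
s_4 = InvRound(s_3, k_1) = 0x4C3
s_5 = InvRound(s_4, k_0) = 0x300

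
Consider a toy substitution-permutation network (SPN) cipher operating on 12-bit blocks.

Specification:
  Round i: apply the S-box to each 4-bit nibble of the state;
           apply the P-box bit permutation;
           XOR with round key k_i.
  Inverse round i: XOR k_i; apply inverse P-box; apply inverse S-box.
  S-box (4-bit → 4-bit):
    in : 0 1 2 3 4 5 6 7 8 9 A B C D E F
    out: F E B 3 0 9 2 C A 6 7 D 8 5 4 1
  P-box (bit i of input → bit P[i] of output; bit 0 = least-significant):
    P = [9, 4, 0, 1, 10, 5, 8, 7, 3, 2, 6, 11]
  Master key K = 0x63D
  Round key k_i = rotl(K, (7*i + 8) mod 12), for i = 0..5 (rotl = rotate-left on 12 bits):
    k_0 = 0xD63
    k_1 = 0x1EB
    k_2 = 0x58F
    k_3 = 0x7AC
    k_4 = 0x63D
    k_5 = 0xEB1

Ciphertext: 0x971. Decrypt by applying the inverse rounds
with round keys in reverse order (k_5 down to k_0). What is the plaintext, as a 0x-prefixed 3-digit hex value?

s_0 = ciphertext = 0x971
s_1 = InvRound(s_0, k_5) = 0xEBF
s_2 = InvRound(s_1, k_4) = 0xCCC
s_3 = InvRound(s_2, k_3) = 0x79F
s_4 = InvRound(s_3, k_2) = 0x443
s_5 = InvRound(s_4, k_1) = 0xF04
s_6 = InvRound(s_5, k_0) = 0x96B

0x96B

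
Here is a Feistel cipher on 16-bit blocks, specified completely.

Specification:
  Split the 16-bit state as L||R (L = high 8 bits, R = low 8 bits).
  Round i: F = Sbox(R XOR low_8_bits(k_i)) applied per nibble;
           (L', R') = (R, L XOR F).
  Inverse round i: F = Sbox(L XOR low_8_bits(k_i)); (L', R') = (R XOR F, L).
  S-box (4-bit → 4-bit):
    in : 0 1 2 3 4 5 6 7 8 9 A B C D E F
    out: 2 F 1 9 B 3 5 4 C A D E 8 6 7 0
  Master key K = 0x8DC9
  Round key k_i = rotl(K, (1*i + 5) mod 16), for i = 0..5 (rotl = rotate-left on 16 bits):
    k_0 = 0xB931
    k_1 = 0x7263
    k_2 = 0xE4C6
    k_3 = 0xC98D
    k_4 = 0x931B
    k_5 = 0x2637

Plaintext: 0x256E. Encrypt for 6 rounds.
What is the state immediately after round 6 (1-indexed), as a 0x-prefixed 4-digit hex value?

0xD72E

s_0 = plaintext = 0x256E
s_1 = Round(s_0, k_0) = 0x6E15
s_2 = Round(s_1, k_1) = 0x152B
s_3 = Round(s_2, k_2) = 0x2B63
s_4 = Round(s_3, k_3) = 0x635C
s_5 = Round(s_4, k_4) = 0x5CD7
s_6 = Round(s_5, k_5) = 0xD72E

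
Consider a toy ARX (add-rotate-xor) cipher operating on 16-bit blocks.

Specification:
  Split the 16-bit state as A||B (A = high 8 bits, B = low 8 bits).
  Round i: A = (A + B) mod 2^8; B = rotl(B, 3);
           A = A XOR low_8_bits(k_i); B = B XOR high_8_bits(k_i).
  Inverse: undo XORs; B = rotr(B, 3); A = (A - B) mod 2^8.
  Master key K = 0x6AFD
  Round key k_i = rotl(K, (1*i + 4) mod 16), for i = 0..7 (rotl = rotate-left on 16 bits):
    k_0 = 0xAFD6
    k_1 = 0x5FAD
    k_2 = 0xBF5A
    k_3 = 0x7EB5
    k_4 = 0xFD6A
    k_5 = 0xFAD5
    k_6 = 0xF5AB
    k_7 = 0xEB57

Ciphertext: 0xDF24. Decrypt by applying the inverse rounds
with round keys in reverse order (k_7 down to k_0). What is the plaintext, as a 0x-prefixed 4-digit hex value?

s_0 = ciphertext = 0xDF24
s_1 = InvRound(s_0, k_7) = 0x8FF9
s_2 = InvRound(s_1, k_6) = 0xA381
s_3 = InvRound(s_2, k_5) = 0x076F
s_4 = InvRound(s_3, k_4) = 0x1B52
s_5 = InvRound(s_4, k_3) = 0x2985
s_6 = InvRound(s_5, k_2) = 0x2C47
s_7 = InvRound(s_6, k_1) = 0x7E03
s_8 = InvRound(s_7, k_0) = 0x1395

0x1395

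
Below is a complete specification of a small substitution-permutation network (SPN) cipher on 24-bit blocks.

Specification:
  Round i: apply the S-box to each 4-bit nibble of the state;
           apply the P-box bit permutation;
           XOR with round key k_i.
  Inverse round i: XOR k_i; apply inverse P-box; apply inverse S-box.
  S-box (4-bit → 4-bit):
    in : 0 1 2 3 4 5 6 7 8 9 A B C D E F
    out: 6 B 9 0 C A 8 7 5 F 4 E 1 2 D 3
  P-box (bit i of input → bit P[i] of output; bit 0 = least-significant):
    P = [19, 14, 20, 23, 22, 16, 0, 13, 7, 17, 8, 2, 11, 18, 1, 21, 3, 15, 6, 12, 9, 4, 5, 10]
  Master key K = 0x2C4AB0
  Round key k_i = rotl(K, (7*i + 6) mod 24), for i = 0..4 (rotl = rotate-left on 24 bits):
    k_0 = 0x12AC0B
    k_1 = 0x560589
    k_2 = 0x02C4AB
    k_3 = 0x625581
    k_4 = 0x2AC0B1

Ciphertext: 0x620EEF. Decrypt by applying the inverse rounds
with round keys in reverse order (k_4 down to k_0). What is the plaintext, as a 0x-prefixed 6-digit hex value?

0xE8FA91

s_0 = ciphertext = 0x620EEF
s_1 = InvRound(s_0, k_4) = 0x1786CF
s_2 = InvRound(s_1, k_3) = 0xC9B4F0
s_3 = InvRound(s_2, k_2) = 0xDEAD91
s_4 = InvRound(s_3, k_1) = 0xDFC362
s_5 = InvRound(s_4, k_0) = 0xE8FA91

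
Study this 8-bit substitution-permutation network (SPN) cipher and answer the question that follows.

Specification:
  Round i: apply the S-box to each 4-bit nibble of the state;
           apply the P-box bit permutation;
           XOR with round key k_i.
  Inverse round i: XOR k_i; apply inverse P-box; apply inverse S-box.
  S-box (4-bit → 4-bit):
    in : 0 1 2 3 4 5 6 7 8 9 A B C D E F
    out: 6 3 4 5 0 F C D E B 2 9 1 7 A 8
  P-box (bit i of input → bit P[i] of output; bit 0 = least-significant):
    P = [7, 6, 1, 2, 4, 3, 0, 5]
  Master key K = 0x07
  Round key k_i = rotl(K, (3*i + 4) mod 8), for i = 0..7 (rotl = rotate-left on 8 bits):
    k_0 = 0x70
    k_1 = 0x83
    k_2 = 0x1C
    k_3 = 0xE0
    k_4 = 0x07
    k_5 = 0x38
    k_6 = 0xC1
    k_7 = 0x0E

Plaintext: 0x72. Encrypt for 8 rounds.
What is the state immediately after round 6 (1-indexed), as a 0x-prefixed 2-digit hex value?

0x22

s_0 = plaintext = 0x72
s_1 = Round(s_0, k_0) = 0x43
s_2 = Round(s_1, k_1) = 0x01
s_3 = Round(s_2, k_2) = 0xD5
s_4 = Round(s_3, k_3) = 0x3F
s_5 = Round(s_4, k_4) = 0x12
s_6 = Round(s_5, k_5) = 0x22
s_7 = Round(s_6, k_6) = 0xC2
s_8 = Round(s_7, k_7) = 0x1C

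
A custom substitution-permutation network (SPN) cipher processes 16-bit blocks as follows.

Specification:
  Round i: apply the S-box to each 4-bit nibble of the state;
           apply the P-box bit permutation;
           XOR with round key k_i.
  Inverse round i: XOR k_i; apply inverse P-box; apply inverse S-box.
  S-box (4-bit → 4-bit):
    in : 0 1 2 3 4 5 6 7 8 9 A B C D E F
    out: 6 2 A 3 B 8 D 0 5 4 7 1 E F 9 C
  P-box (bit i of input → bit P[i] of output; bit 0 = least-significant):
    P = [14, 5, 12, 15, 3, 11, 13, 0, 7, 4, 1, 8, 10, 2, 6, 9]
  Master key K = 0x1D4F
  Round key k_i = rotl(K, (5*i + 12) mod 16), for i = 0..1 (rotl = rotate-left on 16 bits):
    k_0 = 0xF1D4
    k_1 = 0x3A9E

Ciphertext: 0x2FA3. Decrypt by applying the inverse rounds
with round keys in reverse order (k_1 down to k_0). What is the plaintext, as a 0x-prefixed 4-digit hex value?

s_0 = ciphertext = 0x2FA3
s_1 = InvRound(s_0, k_1) = 0x32E0
s_2 = InvRound(s_1, k_0) = 0x2274

0x2274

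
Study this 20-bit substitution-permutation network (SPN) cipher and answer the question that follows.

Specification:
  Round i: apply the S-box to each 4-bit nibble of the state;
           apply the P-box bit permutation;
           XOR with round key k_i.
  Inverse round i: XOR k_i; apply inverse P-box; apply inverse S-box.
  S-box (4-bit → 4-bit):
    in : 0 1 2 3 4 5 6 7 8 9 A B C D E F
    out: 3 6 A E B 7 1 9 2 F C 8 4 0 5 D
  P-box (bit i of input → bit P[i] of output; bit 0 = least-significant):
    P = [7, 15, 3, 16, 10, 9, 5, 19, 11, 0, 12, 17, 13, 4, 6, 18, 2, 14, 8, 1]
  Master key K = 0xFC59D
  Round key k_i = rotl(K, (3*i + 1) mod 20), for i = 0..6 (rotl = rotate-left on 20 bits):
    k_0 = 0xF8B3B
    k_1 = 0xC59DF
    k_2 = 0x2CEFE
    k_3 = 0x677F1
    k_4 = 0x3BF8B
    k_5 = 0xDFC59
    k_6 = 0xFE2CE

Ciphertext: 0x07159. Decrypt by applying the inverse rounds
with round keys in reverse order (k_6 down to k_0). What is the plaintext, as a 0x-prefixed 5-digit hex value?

s_0 = ciphertext = 0x07159
s_1 = InvRound(s_0, k_6) = 0xF2324
s_2 = InvRound(s_1, k_5) = 0x51951
s_3 = InvRound(s_2, k_4) = 0xB9B05
s_4 = InvRound(s_3, k_3) = 0x096F4
s_5 = InvRound(s_4, k_2) = 0x2DFDC
s_6 = InvRound(s_5, k_1) = 0xBB248
s_7 = InvRound(s_6, k_0) = 0xA95CD

0xA95CD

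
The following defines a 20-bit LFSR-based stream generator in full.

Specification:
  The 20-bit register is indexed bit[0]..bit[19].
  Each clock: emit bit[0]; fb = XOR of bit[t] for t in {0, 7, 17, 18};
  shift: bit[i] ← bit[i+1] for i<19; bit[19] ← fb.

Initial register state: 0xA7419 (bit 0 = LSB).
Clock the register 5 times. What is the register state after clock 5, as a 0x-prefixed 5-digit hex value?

reg_0 = 0xA7419
clock 1: out=1, reg = 0x53A0C
clock 2: out=0, reg = 0xA9D06
clock 3: out=0, reg = 0xD4E83
clock 4: out=1, reg = 0xEA741
clock 5: out=1, reg = 0xF53A0

0xF53A0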